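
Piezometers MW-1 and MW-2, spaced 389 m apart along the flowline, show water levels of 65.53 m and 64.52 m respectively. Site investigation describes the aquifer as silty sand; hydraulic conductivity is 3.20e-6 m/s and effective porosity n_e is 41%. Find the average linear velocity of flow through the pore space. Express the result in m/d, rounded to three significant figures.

0.00175 m/d

Hydraulic gradient i = (65.53 − 64.52) / 389 = 1.01 / 389 = 0.002596
K = 3.20e-6 m/s × 86400 s/d = 0.2765 m/d
q = Ki = 0.2765 × 0.002596 = 7.179e-4 m/d
Average linear velocity = 7.179e-4 / 0.41 = 0.001751 m/d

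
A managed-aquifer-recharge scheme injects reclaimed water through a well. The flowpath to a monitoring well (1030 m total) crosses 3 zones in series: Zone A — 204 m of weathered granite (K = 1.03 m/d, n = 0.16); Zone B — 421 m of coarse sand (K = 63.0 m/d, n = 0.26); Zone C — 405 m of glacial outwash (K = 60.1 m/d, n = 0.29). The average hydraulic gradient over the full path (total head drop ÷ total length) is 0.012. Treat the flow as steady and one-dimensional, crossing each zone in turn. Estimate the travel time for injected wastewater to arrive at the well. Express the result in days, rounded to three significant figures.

4440 days

For zones in series the flux q is common to all zones; the equivalent conductivity is the harmonic (thickness-weighted) mean, K_eq = L_total / Σ(L_j/K_j).
Σ(L/K) = 204/1.03 + 421/63.0 + 405/60.1 = 198.1 + 6.683 + 6.739 = 211.5 d
K_eq = L_total / Σ(L/K) = 1030 / 211.5 = 4.870 m/d
q = K_eq · i = 4.870 × 0.012 = 0.05845 m/d (same in every zone)
Zone A: v = q/n = 0.05845/0.16 = 0.3653 m/d → t_A = 204/0.3653 = 558.5 d
Zone B: v = q/n = 0.05845/0.26 = 0.2248 m/d → t_B = 421/0.2248 = 1873 d
Zone C: v = q/n = 0.05845/0.29 = 0.2015 m/d → t_C = 405/0.2015 = 2010 d
Total t = 558.5 + 1873 + 2010 = 4441 d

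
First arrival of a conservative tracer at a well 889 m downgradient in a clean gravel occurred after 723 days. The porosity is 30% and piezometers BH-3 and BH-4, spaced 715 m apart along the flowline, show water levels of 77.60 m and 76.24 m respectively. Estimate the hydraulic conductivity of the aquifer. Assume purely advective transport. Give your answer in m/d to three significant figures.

Hydraulic gradient i = (77.60 − 76.24) / 715 = 1.36 / 715 = 0.001902
v = L / t = 889 / 723 = 1.230 m/d
K = v · n / i = 1.230 × 0.30 / 0.001902 = 194 m/d

194 m/d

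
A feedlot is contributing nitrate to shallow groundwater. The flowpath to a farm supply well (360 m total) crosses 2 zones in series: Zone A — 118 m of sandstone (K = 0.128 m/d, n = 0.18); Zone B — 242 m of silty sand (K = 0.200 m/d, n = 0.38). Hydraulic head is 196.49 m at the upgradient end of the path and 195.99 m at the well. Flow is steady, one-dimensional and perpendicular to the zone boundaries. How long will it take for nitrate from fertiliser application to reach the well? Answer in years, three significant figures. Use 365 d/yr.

1320 years

Total head drop ΔH = 196.49 − 195.99 = 0.50 m
Steady 1-D flow in series ⇒ the Darcy flux q is identical in every zone and the zone head losses add (resistances L/K in series).
Σ(L/K) = 118/0.128 + 242/0.200 = 921.9 + 1210 = 2132 d
q = ΔH / Σ(L/K) = 0.50 / 2132 = 2.345e-4 m/d (same in every zone)
Zone A: v = q/n = 2.345e-4/0.18 = 0.001303 m/d → t_A = 118/0.001303 = 90560 d
Zone B: v = q/n = 2.345e-4/0.38 = 6.172e-4 m/d → t_B = 242/6.172e-4 = 392100 d
Total t = 90560 + 392100 = 482700 d
   = 482700 / 365 = 1320 yr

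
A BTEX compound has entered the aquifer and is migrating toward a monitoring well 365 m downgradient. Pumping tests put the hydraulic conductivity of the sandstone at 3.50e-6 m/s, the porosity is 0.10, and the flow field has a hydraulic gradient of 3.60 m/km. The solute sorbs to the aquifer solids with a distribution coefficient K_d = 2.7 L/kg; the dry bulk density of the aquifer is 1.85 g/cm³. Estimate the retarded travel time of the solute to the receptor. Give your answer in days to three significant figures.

K = 3.50e-6 m/s × 86400 s/d = 0.3024 m/d
Specific discharge q = 0.3024 × 0.0036 = 0.001089 m/d
v = Ki/n = 0.3024·0.0036/0.10 = 0.01089 m/d
Retardation R = 1 + ρ_b·K_d/n = 1 + 1.85×2.7/0.10 = 50.95
Contaminant velocity v_c = v/R = 0.01089/50.95 = 2.137e-4 m/d
t = L/v_c = 365/2.137e-4 = 1.708e6 d

1.71e6 days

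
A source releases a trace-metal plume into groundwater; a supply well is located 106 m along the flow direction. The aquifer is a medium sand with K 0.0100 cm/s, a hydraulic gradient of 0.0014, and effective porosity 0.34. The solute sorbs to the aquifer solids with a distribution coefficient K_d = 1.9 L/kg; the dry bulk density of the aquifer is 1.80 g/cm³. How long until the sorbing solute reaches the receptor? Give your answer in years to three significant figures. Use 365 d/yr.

90.3 years

K = 0.0100 cm/s × 864 = 8.640 m/d
Darcy flux q = K·i = 8.640 × 0.0014 = 0.01210 m/d
Average linear velocity = 0.01210 / 0.34 = 0.03558 m/d
Retardation R = 1 + ρ_b·K_d/n = 1 + 1.80×1.9/0.34 = 11.06
Contaminant velocity v_c = v/R = 0.03558/11.06 = 0.003217 m/d
t = L/v_c = 106/0.003217 = 32950 d
   = 32950/365 = 90.3 yr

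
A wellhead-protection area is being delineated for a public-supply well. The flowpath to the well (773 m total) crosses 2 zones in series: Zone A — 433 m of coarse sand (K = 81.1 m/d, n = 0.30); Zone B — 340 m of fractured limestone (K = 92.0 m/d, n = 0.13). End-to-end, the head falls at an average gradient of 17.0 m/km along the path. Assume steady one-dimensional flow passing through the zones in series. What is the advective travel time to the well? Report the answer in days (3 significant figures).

Continuity: the same q passes through each zone, so ΔH = q·Σ(L_j/K_j) — the zones act as resistances in series.
Σ(L/K) = 433/81.1 + 340/92.0 = 5.339 + 3.696 = 9.035 d
K_eq = L_total / Σ(L/K) = 773 / 9.035 = 85.56 m/d
q = K_eq · i = 85.56 × 0.017 = 1.454 m/d (same in every zone)
Zone A: v = q/n = 1.454/0.30 = 4.848 m/d → t_A = 433/4.848 = 89.31 d
Zone B: v = q/n = 1.454/0.13 = 11.19 m/d → t_B = 340/11.19 = 30.39 d
Total t = 89.31 + 30.39 = 119.7 d

120 days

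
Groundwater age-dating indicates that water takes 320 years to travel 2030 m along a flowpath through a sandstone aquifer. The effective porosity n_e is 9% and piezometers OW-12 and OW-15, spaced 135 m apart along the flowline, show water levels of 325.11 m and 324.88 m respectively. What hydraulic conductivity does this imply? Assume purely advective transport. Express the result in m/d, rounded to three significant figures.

Hydraulic gradient i = (325.11 − 324.88) / 135 = 0.23 / 135 = 0.001704
t = 320 years = 116800 d
v = L / t = 2030 / 116800 = 0.01738 m/d
K = v · n / i = 0.01738 × 0.09 / 0.001704 = 0.918 m/d

0.918 m/d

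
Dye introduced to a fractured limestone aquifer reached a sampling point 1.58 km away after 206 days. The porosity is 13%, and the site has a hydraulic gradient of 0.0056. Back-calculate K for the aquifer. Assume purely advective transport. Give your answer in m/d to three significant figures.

L = 1.58 km = 1580 m
v = L / t = 1580 / 206 = 7.670 m/d
K = v · n / i = 7.670 × 0.13 / 0.0056 = 178 m/d

178 m/d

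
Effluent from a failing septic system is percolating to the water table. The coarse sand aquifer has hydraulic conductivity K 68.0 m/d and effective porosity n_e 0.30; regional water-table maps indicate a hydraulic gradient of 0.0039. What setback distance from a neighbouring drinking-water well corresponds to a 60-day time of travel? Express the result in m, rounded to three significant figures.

q = Ki = 68.0 × 0.0039 = 0.2652 m/d
Average linear velocity = 0.2652 / 0.30 = 0.8840 m/d
L = v × T = 0.8840 × 60 = 53.04 m

53.0 m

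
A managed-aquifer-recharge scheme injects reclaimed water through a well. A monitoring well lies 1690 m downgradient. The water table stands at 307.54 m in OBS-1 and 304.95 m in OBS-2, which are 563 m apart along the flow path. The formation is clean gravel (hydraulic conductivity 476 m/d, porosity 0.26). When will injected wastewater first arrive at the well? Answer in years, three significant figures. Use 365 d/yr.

Hydraulic gradient i = (307.54 − 304.95) / 563 = 2.59 / 563 = 0.004600
Specific discharge q = 476 × 0.004600 = 2.190 m/d
v = Ki/n = 476·0.004600/0.26 = 8.422 m/d
t = L / v = 1690 / 8.422 = 200.7 d
   = 200.7 / 365 = 0.550 yr

0.550 years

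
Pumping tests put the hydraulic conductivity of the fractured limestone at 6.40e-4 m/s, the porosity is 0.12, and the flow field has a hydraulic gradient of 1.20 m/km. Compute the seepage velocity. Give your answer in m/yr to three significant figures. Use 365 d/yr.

202 m/yr

K = 6.40e-4 m/s × 86400 s/d = 55.30 m/d
Darcy flux q = K·i = 55.30 × 0.0012 = 0.06636 m/d
v_s = q/n_e = 0.06636/0.12 = 0.5530 m/d
   = 0.5530 × 365 = 202 m/yr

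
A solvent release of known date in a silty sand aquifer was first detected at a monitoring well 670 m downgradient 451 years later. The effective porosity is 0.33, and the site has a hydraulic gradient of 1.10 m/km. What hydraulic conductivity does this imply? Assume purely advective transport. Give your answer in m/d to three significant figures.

1.22 m/d

t = 451 years = 164600 d
v = L / t = 670 / 164600 = 0.004070 m/d
K = v · n / i = 0.004070 × 0.33 / 0.0011 = 1.22 m/d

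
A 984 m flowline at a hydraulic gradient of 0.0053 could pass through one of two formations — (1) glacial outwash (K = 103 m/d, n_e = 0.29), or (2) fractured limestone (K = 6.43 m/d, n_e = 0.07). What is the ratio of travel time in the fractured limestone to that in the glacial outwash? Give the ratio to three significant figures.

3.87

Unit 1 (glacial outwash): v = 103×0.0053/0.29 = 1.882 m/d, t = 984/1.882 = 522.7 d
Unit 2 (fractured limestone): v = 6.43×0.0053/0.07 = 0.4868 m/d, t = 984/0.4868 = 2021 d
t(fractured limestone) / t(glacial outwash) = 2021/522.7 = 3.87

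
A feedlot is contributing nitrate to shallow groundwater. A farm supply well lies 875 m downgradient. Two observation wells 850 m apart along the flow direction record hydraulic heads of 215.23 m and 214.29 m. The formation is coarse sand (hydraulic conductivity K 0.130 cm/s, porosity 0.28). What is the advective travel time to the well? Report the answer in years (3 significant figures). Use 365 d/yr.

5.40 years

Hydraulic gradient i = (215.23 − 214.29) / 850 = 0.94 / 850 = 0.001106
K = 0.130 cm/s × 864 = 112.3 m/d
Darcy flux q = K·i = 112.3 × 0.001106 = 0.1242 m/d
Seepage velocity v = q / n = 0.1242 / 0.28 = 0.4436 m/d
t = L / v = 875 / 0.4436 = 1972 d
   = 1972 / 365 = 5.40 yr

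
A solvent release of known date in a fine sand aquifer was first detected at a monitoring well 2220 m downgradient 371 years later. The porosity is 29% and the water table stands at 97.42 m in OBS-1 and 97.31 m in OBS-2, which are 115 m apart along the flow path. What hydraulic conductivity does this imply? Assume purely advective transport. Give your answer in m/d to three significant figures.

4.97 m/d

Hydraulic gradient i = (97.42 − 97.31) / 115 = 0.11 / 115 = 9.565e-4
t = 371 years = 135400 d
v = L / t = 2220 / 135400 = 0.01639 m/d
K = v · n / i = 0.01639 × 0.29 / 9.565e-4 = 4.97 m/d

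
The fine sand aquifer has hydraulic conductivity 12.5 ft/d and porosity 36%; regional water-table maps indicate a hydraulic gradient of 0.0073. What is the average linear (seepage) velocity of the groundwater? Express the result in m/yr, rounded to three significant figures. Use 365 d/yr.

K = 12.5 ft/d × 0.3048 = 3.810 m/d
q = Ki = 3.810 × 0.0073 = 0.02781 m/d
Average linear velocity = 0.02781 / 0.36 = 0.07726 m/d
   = 0.07726 × 365 = 28.2 m/yr

28.2 m/yr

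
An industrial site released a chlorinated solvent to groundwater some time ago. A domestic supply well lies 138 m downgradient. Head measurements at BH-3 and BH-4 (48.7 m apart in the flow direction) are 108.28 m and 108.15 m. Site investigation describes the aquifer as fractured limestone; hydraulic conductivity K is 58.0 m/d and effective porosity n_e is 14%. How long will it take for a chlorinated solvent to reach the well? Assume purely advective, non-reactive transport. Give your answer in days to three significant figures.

Hydraulic gradient i = (108.28 − 108.15) / 48.7 = 0.13 / 48.7 = 0.002669
q = Ki = 58.0 × 0.002669 = 0.1548 m/d
v = Ki/n = 58.0·0.002669/0.14 = 1.106 m/d
t = L / v = 138 / 1.106 = 124.8 d

125 days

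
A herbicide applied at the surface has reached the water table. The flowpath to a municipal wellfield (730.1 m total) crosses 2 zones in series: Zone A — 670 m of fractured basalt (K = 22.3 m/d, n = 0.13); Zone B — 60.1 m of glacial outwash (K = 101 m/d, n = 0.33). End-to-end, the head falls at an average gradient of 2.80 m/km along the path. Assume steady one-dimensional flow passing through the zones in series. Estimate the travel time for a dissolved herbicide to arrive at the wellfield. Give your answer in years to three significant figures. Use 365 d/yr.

4.39 years

For zones in series the flux q is common to all zones; the equivalent conductivity is the harmonic (thickness-weighted) mean, K_eq = L_total / Σ(L_j/K_j).
Σ(L/K) = 670/22.3 + 60.1/101 = 30.04 + 0.5950 = 30.64 d
K_eq = L_total / Σ(L/K) = 730.1 / 30.64 = 23.83 m/d
q = K_eq · i = 23.83 × 0.0028 = 0.06672 m/d (same in every zone)
Zone A: v = q/n = 0.06672/0.13 = 0.5132 m/d → t_A = 670/0.5132 = 1305 d
Zone B: v = q/n = 0.06672/0.33 = 0.2022 m/d → t_B = 60.1/0.2022 = 297.3 d
Total t = 1305 + 297.3 = 1603 d
   = 1603 / 365 = 4.39 yr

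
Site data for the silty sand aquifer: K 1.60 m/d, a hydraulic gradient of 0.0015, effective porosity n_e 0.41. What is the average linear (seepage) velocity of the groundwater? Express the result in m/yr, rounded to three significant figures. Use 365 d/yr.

Darcy flux q = K·i = 1.60 × 0.0015 = 0.002400 m/d
Average linear velocity = 0.002400 / 0.41 = 0.005854 m/d
   = 0.005854 × 365 = 2.14 m/yr

2.14 m/yr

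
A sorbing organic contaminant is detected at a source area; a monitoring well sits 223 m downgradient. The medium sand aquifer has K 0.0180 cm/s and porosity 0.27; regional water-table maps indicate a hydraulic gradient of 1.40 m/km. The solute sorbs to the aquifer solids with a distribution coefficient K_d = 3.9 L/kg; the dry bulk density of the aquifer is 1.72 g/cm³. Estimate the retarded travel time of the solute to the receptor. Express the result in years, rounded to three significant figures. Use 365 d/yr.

K = 0.0180 cm/s × 864 = 15.55 m/d
q = Ki = 15.55 × 0.0014 = 0.02177 m/d
v = Ki/n = 15.55·0.0014/0.27 = 0.08064 m/d
Retardation R = 1 + ρ_b·K_d/n = 1 + 1.72×3.9/0.27 = 25.84
Contaminant velocity v_c = v/R = 0.08064/25.84 = 0.003120 m/d
t = L/v_c = 223/0.003120 = 71470 d
   = 71470/365 = 196 yr

196 years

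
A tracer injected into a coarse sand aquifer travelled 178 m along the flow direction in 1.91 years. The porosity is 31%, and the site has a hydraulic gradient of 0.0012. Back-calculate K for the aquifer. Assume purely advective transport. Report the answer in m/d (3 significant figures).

t = 1.91 years = 697.2 d
v = L / t = 178 / 697.2 = 0.2553 m/d
K = v · n / i = 0.2553 × 0.31 / 0.0012 = 66.0 m/d

66.0 m/d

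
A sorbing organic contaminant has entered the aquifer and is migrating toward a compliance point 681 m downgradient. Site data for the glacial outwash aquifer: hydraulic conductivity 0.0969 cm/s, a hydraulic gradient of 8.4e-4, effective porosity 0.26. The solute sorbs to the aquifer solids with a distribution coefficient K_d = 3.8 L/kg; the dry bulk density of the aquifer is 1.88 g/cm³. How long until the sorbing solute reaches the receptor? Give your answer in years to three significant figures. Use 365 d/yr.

196 years

K = 0.0969 cm/s × 864 = 83.72 m/d
Darcy flux q = K·i = 83.72 × 8.4e-4 = 0.07033 m/d
v_s = q/n_e = 0.07033/0.26 = 0.2705 m/d
Retardation R = 1 + ρ_b·K_d/n = 1 + 1.88×3.8/0.26 = 28.48
Contaminant velocity v_c = v/R = 0.2705/28.48 = 0.009498 m/d
t = L/v_c = 681/0.009498 = 71700 d
   = 71700/365 = 196 yr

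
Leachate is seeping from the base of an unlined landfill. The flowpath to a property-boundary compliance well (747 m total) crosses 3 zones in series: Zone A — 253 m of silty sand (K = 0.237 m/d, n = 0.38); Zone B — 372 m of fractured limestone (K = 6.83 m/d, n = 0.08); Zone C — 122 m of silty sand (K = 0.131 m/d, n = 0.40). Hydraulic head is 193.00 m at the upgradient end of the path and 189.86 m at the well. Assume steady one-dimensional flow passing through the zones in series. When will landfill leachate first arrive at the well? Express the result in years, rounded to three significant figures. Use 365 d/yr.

313 years

Total head drop ΔH = 193.00 − 189.86 = 3.14 m
Steady 1-D flow in series ⇒ the Darcy flux q is identical in every zone and the zone head losses add (resistances L/K in series).
Σ(L/K) = 253/0.237 + 372/6.83 + 122/0.131 = 1068 + 54.47 + 931.3 = 2053 d
q = ΔH / Σ(L/K) = 3.14 / 2053 = 0.001529 m/d (same in every zone)
Zone A: v = q/n = 0.001529/0.38 = 0.004024 m/d → t_A = 253/0.004024 = 62870 d
Zone B: v = q/n = 0.001529/0.08 = 0.01912 m/d → t_B = 372/0.01912 = 19460 d
Zone C: v = q/n = 0.001529/0.40 = 0.003823 m/d → t_C = 122/0.003823 = 31910 d
Total t = 62870 + 19460 + 31910 = 114200 d
   = 114200 / 365 = 313 yr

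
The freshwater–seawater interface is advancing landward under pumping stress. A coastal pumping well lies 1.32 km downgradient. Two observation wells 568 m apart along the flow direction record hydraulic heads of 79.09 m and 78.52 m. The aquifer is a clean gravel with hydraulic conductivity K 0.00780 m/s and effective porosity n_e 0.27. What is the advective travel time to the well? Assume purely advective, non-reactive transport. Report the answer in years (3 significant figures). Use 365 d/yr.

Hydraulic gradient i = (79.09 − 78.52) / 568 = 0.57 / 568 = 0.001004
K = 0.00780 m/s × 86400 s/d = 673.9 m/d
q = Ki = 673.9 × 0.001004 = 0.6763 m/d
v = Ki/n = 673.9·0.001004/0.27 = 2.505 m/d
L = 1.32 km = 1320 m
t = L / v = 1320 / 2.505 = 527.0 d
   = 527.0 / 365 = 1.44 yr

1.44 years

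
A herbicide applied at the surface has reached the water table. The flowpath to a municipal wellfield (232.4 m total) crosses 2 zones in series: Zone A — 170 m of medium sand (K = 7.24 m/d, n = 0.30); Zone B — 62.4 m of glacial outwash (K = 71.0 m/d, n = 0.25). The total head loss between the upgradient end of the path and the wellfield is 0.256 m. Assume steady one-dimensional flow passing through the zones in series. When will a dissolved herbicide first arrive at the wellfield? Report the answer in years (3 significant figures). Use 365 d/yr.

Steady 1-D flow in series ⇒ the Darcy flux q is identical in every zone and the zone head losses add (resistances L/K in series).
Σ(L/K) = 170/7.24 + 62.4/71.0 = 23.48 + 0.8789 = 24.36 d
q = ΔH / Σ(L/K) = 0.256 / 24.36 = 0.01051 m/d (same in every zone)
Zone A: v = q/n = 0.01051/0.30 = 0.03503 m/d → t_A = 170/0.03503 = 4853 d
Zone B: v = q/n = 0.01051/0.25 = 0.04204 m/d → t_B = 62.4/0.04204 = 1484 d
Total t = 4853 + 1484 = 6337 d
   = 6337 / 365 = 17.4 yr

17.4 years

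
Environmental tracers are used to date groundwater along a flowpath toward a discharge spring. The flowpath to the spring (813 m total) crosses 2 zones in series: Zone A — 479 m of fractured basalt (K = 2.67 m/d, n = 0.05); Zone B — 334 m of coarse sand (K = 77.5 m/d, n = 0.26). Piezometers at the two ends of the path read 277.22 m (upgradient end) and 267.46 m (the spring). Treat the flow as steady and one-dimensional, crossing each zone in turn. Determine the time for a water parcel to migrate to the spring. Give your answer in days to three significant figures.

2090 days

Total head drop ΔH = 277.22 − 267.46 = 9.76 m
Steady 1-D flow in series ⇒ the Darcy flux q is identical in every zone and the zone head losses add (resistances L/K in series).
Σ(L/K) = 479/2.67 + 334/77.5 = 179.4 + 4.310 = 183.7 d
q = ΔH / Σ(L/K) = 9.76 / 183.7 = 0.05313 m/d (same in every zone)
Zone A: v = q/n = 0.05313/0.05 = 1.063 m/d → t_A = 479/1.063 = 450.8 d
Zone B: v = q/n = 0.05313/0.26 = 0.2043 m/d → t_B = 334/0.2043 = 1635 d
Total t = 450.8 + 1635 = 2085 d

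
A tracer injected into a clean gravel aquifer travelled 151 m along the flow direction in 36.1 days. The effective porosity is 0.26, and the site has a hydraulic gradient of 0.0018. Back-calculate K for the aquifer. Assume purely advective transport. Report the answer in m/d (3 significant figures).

604 m/d

v = L / t = 151 / 36.1 = 4.183 m/d
K = v · n / i = 4.183 × 0.26 / 0.0018 = 604 m/d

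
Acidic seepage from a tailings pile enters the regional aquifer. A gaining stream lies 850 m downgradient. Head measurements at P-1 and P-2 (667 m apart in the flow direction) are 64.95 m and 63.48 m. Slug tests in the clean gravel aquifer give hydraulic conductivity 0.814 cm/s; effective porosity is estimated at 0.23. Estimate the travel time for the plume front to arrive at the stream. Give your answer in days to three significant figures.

Hydraulic gradient i = (64.95 − 63.48) / 667 = 1.47 / 667 = 0.002204
K = 0.814 cm/s × 864 = 703.3 m/d
q = Ki = 703.3 × 0.002204 = 1.550 m/d
v = Ki/n = 703.3·0.002204/0.23 = 6.739 m/d
t = L / v = 850 / 6.739 = 126.1 d

126 days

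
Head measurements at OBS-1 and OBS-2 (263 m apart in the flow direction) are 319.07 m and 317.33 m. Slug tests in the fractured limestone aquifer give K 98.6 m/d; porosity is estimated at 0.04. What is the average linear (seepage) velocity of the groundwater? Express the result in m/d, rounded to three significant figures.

16.3 m/d

Hydraulic gradient i = (319.07 − 317.33) / 263 = 1.74 / 263 = 0.006616
q = Ki = 98.6 × 0.006616 = 0.6523 m/d
Seepage velocity v = q / n = 0.6523 / 0.04 = 16.31 m/d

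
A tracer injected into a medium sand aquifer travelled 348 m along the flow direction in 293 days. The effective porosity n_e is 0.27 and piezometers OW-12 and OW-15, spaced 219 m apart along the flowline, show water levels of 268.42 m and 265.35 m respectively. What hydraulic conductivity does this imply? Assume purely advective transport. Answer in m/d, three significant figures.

22.9 m/d

Hydraulic gradient i = (268.42 − 265.35) / 219 = 3.07 / 219 = 0.01402
v = L / t = 348 / 293 = 1.188 m/d
K = v · n / i = 1.188 × 0.27 / 0.01402 = 22.9 m/d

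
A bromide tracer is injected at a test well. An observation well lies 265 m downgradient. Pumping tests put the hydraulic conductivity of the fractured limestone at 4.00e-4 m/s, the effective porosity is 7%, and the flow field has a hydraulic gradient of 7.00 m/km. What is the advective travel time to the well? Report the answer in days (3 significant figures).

76.7 days

K = 4.00e-4 m/s × 86400 s/d = 34.56 m/d
Specific discharge q = 34.56 × 0.0070 = 0.2419 m/d
Seepage velocity v = q / n = 0.2419 / 0.07 = 3.456 m/d
t = L / v = 265 / 3.456 = 76.68 d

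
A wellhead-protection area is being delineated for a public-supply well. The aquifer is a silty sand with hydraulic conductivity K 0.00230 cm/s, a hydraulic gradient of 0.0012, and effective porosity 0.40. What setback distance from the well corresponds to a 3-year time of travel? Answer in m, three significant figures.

K = 0.00230 cm/s × 864 = 1.987 m/d
Darcy flux q = K·i = 1.987 × 0.0012 = 0.002385 m/d
v = Ki/n = 1.987·0.0012/0.40 = 0.005962 m/d
T = 3 yr × 365 = 1095 d
L = v × T = 0.005962 × 1095 = 6.528 m

6.53 m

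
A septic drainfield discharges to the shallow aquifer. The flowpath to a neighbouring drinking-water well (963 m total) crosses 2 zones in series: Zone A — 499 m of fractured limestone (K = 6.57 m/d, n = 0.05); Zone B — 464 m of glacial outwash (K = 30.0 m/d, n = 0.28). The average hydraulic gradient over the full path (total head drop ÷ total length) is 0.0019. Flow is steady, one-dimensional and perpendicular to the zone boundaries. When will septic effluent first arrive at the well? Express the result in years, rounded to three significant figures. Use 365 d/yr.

21.2 years

For zones in series the flux q is common to all zones; the equivalent conductivity is the harmonic (thickness-weighted) mean, K_eq = L_total / Σ(L_j/K_j).
Σ(L/K) = 499/6.57 + 464/30.0 = 75.95 + 15.47 = 91.42 d
K_eq = L_total / Σ(L/K) = 963 / 91.42 = 10.53 m/d
q = K_eq · i = 10.53 × 0.0019 = 0.02001 m/d (same in every zone)
Zone A: v = q/n = 0.02001/0.05 = 0.4003 m/d → t_A = 499/0.4003 = 1247 d
Zone B: v = q/n = 0.02001/0.28 = 0.07148 m/d → t_B = 464/0.07148 = 6491 d
Total t = 1247 + 6491 = 7738 d
   = 7738 / 365 = 21.2 yr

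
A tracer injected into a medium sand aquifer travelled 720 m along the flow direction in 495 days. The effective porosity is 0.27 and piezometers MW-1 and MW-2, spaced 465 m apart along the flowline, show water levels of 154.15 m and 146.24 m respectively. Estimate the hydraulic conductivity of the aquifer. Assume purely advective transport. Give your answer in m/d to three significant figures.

23.1 m/d

Hydraulic gradient i = (154.15 − 146.24) / 465 = 7.91 / 465 = 0.01701
v = L / t = 720 / 495 = 1.455 m/d
K = v · n / i = 1.455 × 0.27 / 0.01701 = 23.1 m/d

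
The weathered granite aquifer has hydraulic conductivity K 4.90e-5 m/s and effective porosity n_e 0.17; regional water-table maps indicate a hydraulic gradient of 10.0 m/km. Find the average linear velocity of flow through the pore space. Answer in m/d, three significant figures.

0.249 m/d

K = 4.90e-5 m/s × 86400 s/d = 4.234 m/d
q = Ki = 4.234 × 0.010 = 0.04234 m/d
v = Ki/n = 4.234·0.010/0.17 = 0.2490 m/d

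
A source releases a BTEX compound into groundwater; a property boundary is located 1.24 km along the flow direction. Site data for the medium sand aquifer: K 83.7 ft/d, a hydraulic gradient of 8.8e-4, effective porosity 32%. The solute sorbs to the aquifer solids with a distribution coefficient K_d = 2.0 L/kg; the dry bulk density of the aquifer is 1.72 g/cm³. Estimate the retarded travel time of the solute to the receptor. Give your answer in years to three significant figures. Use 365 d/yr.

569 years

K = 83.7 ft/d × 0.3048 = 25.51 m/d
Specific discharge q = 25.51 × 8.8e-4 = 0.02245 m/d
v = Ki/n = 25.51·8.8e-4/0.32 = 0.07016 m/d
Retardation R = 1 + ρ_b·K_d/n = 1 + 1.72×2.0/0.32 = 11.75
Contaminant velocity v_c = v/R = 0.07016/11.75 = 0.005971 m/d
L = 1.24 km = 1240 m
t = L/v_c = 1240/0.005971 = 207700 d
   = 207700/365 = 569 yr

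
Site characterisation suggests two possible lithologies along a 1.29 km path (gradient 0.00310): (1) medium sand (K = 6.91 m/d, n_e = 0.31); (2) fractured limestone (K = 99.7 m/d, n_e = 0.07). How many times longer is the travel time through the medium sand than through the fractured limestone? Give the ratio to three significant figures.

63.9

Unit 1 (medium sand): v = 6.91×0.0031/0.31 = 0.06910 m/d, t = 1290/0.06910 = 18670 d
Unit 2 (fractured limestone): v = 99.7×0.0031/0.07 = 4.415 m/d, t = 1290/4.415 = 292.2 d
t(medium sand) / t(fractured limestone) = 18670/292.2 = 63.9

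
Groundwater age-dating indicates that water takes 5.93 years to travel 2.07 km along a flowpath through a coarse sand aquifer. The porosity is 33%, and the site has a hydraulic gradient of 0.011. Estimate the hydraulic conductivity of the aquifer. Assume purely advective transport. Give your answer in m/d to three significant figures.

t = 5.93 years = 2164 d
L = 2.07 km = 2070 m
v = L / t = 2070 / 2164 = 0.9564 m/d
K = v · n / i = 0.9564 × 0.33 / 0.011 = 28.7 m/d

28.7 m/d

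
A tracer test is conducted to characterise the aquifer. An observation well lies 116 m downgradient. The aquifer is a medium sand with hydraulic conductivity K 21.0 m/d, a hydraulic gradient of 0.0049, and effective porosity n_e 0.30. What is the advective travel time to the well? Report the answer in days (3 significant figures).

Darcy flux q = K·i = 21.0 × 0.0049 = 0.1029 m/d
Average linear velocity = 0.1029 / 0.30 = 0.3430 m/d
t = L / v = 116 / 0.3430 = 338.2 d

338 days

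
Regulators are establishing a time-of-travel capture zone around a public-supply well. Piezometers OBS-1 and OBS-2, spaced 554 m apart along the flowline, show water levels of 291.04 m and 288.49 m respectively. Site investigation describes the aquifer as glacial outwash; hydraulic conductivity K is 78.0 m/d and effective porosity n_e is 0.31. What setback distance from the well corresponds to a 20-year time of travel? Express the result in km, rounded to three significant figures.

Hydraulic gradient i = (291.04 − 288.49) / 554 = 2.55 / 554 = 0.004603
Specific discharge q = 78.0 × 0.004603 = 0.3590 m/d
v = Ki/n = 78.0·0.004603/0.31 = 1.158 m/d
T = 20 yr × 365 = 7300 d
L = v × T = 1.158 × 7300 = 8454 m
   = 8.45 km

8.45 km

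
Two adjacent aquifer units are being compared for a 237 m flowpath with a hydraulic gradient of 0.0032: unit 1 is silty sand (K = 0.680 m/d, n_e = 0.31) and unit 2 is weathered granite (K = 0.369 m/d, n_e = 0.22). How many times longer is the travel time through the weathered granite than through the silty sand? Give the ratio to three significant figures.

1.31

Unit 1 (silty sand): v = 0.680×0.0032/0.31 = 0.007019 m/d, t = 237/0.007019 = 33760 d
Unit 2 (weathered granite): v = 0.369×0.0032/0.22 = 0.005367 m/d, t = 237/0.005367 = 44160 d
t(weathered granite) / t(silty sand) = 44160/33760 = 1.31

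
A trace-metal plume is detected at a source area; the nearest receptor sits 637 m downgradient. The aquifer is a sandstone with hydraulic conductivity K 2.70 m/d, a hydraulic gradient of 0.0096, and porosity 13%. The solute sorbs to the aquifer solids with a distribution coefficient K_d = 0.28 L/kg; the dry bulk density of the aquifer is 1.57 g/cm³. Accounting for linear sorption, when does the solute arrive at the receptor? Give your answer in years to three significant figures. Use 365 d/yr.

Specific discharge q = 2.70 × 0.0096 = 0.02592 m/d
Seepage velocity v = q / n = 0.02592 / 0.13 = 0.1994 m/d
Retardation R = 1 + ρ_b·K_d/n = 1 + 1.57×0.28/0.13 = 4.382
Contaminant velocity v_c = v/R = 0.1994/4.382 = 0.04551 m/d
t = L/v_c = 637/0.04551 = 14000 d
   = 14000/365 = 38.4 yr

38.4 years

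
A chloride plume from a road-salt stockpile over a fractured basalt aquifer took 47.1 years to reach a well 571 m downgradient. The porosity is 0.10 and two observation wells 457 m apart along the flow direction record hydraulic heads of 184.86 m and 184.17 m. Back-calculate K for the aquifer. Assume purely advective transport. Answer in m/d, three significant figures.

Hydraulic gradient i = (184.86 − 184.17) / 457 = 0.69 / 457 = 0.001510
t = 47.1 years = 17190 d
v = L / t = 571 / 17190 = 0.03321 m/d
K = v · n / i = 0.03321 × 0.10 / 0.001510 = 2.20 m/d

2.20 m/d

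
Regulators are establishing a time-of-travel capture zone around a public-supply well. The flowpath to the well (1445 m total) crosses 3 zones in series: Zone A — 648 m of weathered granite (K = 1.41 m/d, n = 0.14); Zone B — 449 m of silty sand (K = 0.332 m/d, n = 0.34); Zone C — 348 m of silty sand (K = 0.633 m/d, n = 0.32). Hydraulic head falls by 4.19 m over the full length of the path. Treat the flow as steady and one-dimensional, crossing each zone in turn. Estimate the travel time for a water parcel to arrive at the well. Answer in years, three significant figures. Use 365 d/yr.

Steady 1-D flow in series ⇒ the Darcy flux q is identical in every zone and the zone head losses add (resistances L/K in series).
Σ(L/K) = 648/1.41 + 449/0.332 + 348/0.633 = 459.6 + 1352 + 549.8 = 2362 d
q = ΔH / Σ(L/K) = 4.19 / 2362 = 0.001774 m/d (same in every zone)
Zone A: v = q/n = 0.001774/0.14 = 0.01267 m/d → t_A = 648/0.01267 = 51140 d
Zone B: v = q/n = 0.001774/0.34 = 0.005218 m/d → t_B = 449/0.005218 = 86050 d
Zone C: v = q/n = 0.001774/0.32 = 0.005544 m/d → t_C = 348/0.005544 = 62770 d
Total t = 51140 + 86050 + 62770 = 200000 d
   = 200000 / 365 = 548 yr

548 years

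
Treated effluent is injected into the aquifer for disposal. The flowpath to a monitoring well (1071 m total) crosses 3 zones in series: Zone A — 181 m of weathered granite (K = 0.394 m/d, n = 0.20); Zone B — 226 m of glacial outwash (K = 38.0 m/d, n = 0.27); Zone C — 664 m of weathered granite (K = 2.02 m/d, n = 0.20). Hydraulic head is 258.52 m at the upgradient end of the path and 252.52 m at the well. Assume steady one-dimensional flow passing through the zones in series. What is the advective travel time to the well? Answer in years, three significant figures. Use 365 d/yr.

83.4 years

Total head drop ΔH = 258.52 − 252.52 = 6.00 m
Continuity: the same q passes through each zone, so ΔH = q·Σ(L_j/K_j) — the zones act as resistances in series.
Σ(L/K) = 181/0.394 + 226/38.0 + 664/2.02 = 459.4 + 5.947 + 328.7 = 794.1 d
q = ΔH / Σ(L/K) = 6.00 / 794.1 = 0.007556 m/d (same in every zone)
Zone A: v = q/n = 0.007556/0.20 = 0.03778 m/d → t_A = 181/0.03778 = 4791 d
Zone B: v = q/n = 0.007556/0.27 = 0.02799 m/d → t_B = 226/0.02799 = 8075 d
Zone C: v = q/n = 0.007556/0.20 = 0.03778 m/d → t_C = 664/0.03778 = 17570 d
Total t = 4791 + 8075 + 17570 = 30440 d
   = 30440 / 365 = 83.4 yr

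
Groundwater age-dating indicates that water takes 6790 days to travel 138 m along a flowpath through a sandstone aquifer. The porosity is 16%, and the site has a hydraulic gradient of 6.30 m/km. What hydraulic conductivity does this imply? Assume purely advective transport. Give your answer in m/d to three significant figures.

v = L / t = 138 / 6790 = 0.02032 m/d
K = v · n / i = 0.02032 × 0.16 / 0.0063 = 0.516 m/d

0.516 m/d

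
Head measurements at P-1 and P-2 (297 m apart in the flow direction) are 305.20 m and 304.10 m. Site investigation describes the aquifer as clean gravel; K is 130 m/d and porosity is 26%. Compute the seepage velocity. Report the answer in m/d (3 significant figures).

Hydraulic gradient i = (305.20 − 304.10) / 297 = 1.10 / 297 = 0.003704
Specific discharge q = 130 × 0.003704 = 0.4815 m/d
v_s = q/n_e = 0.4815/0.26 = 1.852 m/d

1.85 m/d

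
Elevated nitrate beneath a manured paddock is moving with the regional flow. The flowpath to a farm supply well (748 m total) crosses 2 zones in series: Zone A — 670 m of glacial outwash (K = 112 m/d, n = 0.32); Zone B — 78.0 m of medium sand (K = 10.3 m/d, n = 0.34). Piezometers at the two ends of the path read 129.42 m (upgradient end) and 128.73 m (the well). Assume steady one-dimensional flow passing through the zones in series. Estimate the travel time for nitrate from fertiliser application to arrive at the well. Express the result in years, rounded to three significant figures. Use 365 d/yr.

13.0 years

Total head drop ΔH = 129.42 − 128.73 = 0.69 m
Steady 1-D flow in series ⇒ the Darcy flux q is identical in every zone and the zone head losses add (resistances L/K in series).
Σ(L/K) = 670/112 + 78.0/10.3 = 5.982 + 7.573 = 13.55 d
q = ΔH / Σ(L/K) = 0.69 / 13.55 = 0.05090 m/d (same in every zone)
Zone A: v = q/n = 0.05090/0.32 = 0.1591 m/d → t_A = 670/0.1591 = 4212 d
Zone B: v = q/n = 0.05090/0.34 = 0.1497 m/d → t_B = 78.0/0.1497 = 521.0 d
Total t = 4212 + 521.0 = 4733 d
   = 4733 / 365 = 13.0 yr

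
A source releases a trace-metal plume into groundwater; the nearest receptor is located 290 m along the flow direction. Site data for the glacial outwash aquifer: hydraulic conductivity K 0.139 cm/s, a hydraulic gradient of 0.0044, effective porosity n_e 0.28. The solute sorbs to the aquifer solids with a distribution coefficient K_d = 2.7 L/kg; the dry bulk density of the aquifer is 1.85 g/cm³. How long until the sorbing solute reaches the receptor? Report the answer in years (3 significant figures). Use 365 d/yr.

K = 0.139 cm/s × 864 = 120.1 m/d
Darcy flux q = K·i = 120.1 × 0.0044 = 0.5284 m/d
Average linear velocity = 0.5284 / 0.28 = 1.887 m/d
Retardation R = 1 + ρ_b·K_d/n = 1 + 1.85×2.7/0.28 = 18.84
Contaminant velocity v_c = v/R = 1.887/18.84 = 0.1002 m/d
t = L/v_c = 290/0.1002 = 2895 d
   = 2895/365 = 7.93 yr

7.93 years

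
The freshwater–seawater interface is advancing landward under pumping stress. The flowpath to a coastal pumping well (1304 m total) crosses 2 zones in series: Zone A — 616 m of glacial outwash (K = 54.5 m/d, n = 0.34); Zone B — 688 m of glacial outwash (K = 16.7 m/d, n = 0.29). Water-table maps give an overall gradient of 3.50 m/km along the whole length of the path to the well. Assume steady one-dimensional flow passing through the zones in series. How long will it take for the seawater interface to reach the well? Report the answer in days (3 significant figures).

4700 days

Steady 1-D flow in series ⇒ the Darcy flux q is identical in every zone and the zone head losses add (resistances L/K in series).
Σ(L/K) = 616/54.5 + 688/16.7 = 11.30 + 41.20 = 52.50 d
K_eq = L_total / Σ(L/K) = 1304 / 52.50 = 24.84 m/d
q = K_eq · i = 24.84 × 0.0035 = 0.08693 m/d (same in every zone)
Zone A: v = q/n = 0.08693/0.34 = 0.2557 m/d → t_A = 616/0.2557 = 2409 d
Zone B: v = q/n = 0.08693/0.29 = 0.2998 m/d → t_B = 688/0.2998 = 2295 d
Total t = 2409 + 2295 = 4704 d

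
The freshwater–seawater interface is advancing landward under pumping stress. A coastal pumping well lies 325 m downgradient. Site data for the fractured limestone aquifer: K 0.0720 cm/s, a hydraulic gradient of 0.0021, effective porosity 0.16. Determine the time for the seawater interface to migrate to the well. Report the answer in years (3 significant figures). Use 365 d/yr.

K = 0.0720 cm/s × 864 = 62.21 m/d
Darcy flux q = K·i = 62.21 × 0.0021 = 0.1306 m/d
v = Ki/n = 62.21·0.0021/0.16 = 0.8165 m/d
t = L / v = 325 / 0.8165 = 398.1 d
   = 398.1 / 365 = 1.09 yr

1.09 years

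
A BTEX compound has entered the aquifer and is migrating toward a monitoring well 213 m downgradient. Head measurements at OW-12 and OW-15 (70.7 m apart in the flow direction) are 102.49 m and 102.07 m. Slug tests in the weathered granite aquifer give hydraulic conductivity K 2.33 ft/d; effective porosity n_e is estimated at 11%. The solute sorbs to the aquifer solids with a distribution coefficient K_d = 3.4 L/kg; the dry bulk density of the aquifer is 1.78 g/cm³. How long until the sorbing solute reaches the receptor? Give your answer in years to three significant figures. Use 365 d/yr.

852 years

Hydraulic gradient i = (102.49 − 102.07) / 70.7 = 0.42 / 70.7 = 0.005941
K = 2.33 ft/d × 0.3048 = 0.7102 m/d
Darcy flux q = K·i = 0.7102 × 0.005941 = 0.004219 m/d
Seepage velocity v = q / n = 0.004219 / 0.11 = 0.03835 m/d
Retardation R = 1 + ρ_b·K_d/n = 1 + 1.78×3.4/0.11 = 56.02
Contaminant velocity v_c = v/R = 0.03835/56.02 = 6.847e-4 m/d
t = L/v_c = 213/6.847e-4 = 311100 d
   = 311100/365 = 852 yr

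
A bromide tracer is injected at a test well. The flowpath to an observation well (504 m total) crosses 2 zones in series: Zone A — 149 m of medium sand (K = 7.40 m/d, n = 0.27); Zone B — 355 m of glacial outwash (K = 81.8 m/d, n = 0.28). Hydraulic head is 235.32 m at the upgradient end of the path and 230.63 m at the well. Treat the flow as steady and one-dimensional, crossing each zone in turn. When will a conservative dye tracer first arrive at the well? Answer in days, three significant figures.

Total head drop ΔH = 235.32 − 230.63 = 4.69 m
Steady 1-D flow in series ⇒ the Darcy flux q is identical in every zone and the zone head losses add (resistances L/K in series).
Σ(L/K) = 149/7.40 + 355/81.8 = 20.14 + 4.340 = 24.47 d
q = ΔH / Σ(L/K) = 4.69 / 24.47 = 0.1916 m/d (same in every zone)
Zone A: v = q/n = 0.1916/0.27 = 0.7097 m/d → t_A = 149/0.7097 = 209.9 d
Zone B: v = q/n = 0.1916/0.28 = 0.6844 m/d → t_B = 355/0.6844 = 518.7 d
Total t = 209.9 + 518.7 = 728.7 d

729 days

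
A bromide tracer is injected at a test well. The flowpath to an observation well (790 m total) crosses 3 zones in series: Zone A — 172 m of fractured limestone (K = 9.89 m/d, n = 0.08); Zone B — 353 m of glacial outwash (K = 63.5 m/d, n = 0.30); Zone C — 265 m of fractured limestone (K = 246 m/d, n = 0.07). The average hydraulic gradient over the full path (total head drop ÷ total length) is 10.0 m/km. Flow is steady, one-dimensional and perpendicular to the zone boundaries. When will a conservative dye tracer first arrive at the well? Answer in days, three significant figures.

Continuity: the same q passes through each zone, so ΔH = q·Σ(L_j/K_j) — the zones act as resistances in series.
Σ(L/K) = 172/9.89 + 353/63.5 + 265/246 = 17.39 + 5.559 + 1.077 = 24.03 d
K_eq = L_total / Σ(L/K) = 790 / 24.03 = 32.88 m/d
q = K_eq · i = 32.88 × 0.010 = 0.3288 m/d (same in every zone)
Zone A: v = q/n = 0.3288/0.08 = 4.110 m/d → t_A = 172/4.110 = 41.85 d
Zone B: v = q/n = 0.3288/0.30 = 1.096 m/d → t_B = 353/1.096 = 322.1 d
Zone C: v = q/n = 0.3288/0.07 = 4.697 m/d → t_C = 265/4.697 = 56.42 d
Total t = 41.85 + 322.1 + 56.42 = 420.4 d

420 days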